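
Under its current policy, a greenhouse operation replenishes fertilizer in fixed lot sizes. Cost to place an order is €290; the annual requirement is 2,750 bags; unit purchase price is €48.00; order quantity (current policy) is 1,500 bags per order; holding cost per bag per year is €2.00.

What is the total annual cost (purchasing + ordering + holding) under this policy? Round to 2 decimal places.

€134,031.67

Annual ordering cost = (D/Q)·S = (2,750/1,500) × 290 = €531.67
Annual holding cost  = (Q/2)·H = (1,500/2) × 2 = €1,500.00
Purchase cost = D·C = 2,750 × 48 = €132,000.00
Total = €531.67 + €1,500.00 + €132,000.00 = €134,031.67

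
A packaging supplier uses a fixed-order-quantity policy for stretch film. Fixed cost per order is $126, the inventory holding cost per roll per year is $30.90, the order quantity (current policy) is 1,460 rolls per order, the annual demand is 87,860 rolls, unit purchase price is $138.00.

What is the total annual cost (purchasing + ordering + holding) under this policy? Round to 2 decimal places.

$12,154,819.44

Ordering: D/Q × S = 87,860/1,460 × $126 = $7,582.44
Holding:  Q/2 × H = 1,460/2 × $30.9 = $22,557.00
Purchase cost = D·C = 87,860 × 138 = $12,124,680.00
Total = $7,582.44 + $22,557.00 + $12,124,680.00 = $12,154,819.44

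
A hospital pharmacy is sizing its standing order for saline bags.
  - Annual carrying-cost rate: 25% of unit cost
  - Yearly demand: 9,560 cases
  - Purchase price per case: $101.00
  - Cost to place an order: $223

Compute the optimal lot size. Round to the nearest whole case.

411 cases

Carrying cost H = $101 × 25% = $25.2500/case/yr
Q* = √(2·D·S / H) = √(2·9,560·223 / 25.25) = √168,861.8 ≈ 410.93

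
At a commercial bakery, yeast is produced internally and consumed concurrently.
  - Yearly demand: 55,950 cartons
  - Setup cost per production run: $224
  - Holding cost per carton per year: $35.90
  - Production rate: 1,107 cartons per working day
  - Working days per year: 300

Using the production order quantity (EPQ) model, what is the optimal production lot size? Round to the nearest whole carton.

916 cartons

Daily demand d = 55,950/300 = 186.500; p = 1107; 1 − d/p = 0.83153
EPQ = √(2DS / (H(1 − d/p)))
    = √(2 × 55,950 × 224 / (35.9 × 0.83153)) ≈ 916.33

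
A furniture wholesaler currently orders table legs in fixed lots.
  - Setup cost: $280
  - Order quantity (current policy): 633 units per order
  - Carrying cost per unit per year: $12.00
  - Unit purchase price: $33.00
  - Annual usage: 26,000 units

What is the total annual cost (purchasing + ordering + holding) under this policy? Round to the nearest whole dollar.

$873,299

Annual ordering cost = (D/Q)·S = (26,000/633) × 280 = $11,500.79
Annual holding cost  = (Q/2)·H = (633/2) × 12 = $3,798.00
Purchase cost = D·C = 26,000 × 33 = $858,000.00
Total = $11,500.79 + $3,798.00 + $858,000.00 = $873,298.79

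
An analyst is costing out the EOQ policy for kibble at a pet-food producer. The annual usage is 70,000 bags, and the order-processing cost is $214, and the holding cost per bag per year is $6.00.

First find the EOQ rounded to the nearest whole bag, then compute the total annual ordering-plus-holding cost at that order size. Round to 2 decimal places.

Q* = √(2·D·S / H) = √(2·70,000·214 / 6) = √4,993,333.3 ≈ 2,234.58 → Q = 2,235 bags
Ordering: D/Q × S = 70,000/2,235 × $214 = $6,702.46
Holding:  Q/2 × H = 2,235/2 × $6 = $6,705.00
Total = $6,702.46 + $6,705.00 = $13,407.46

$13,407.46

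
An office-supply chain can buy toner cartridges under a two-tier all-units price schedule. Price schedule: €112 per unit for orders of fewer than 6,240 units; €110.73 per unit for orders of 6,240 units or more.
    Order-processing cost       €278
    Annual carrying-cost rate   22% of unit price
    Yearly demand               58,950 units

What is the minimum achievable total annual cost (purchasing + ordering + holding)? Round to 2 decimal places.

€6,606,164.87

H₁ = 22%×€112 = €24.6400;  H₂ = 22%×€110.73 = €24.3606
EOQ₁ = √(2×58,950×278/24.6400) = 1,153.34  (< 6,240, feasible at tier 1)
EOQ₂ = √(2×58,950×278/24.3606) = 1,159.94  (< 6,240 → use Q = 6,240 at tier-2 price)
TC(tier 1 (EOQ₁), Q≈1,153.3) = €6,630,818.40
TC(tier 2, Q≈6,240.0) = €6,606,164.87
Minimum at tier 2: €6,606,164.87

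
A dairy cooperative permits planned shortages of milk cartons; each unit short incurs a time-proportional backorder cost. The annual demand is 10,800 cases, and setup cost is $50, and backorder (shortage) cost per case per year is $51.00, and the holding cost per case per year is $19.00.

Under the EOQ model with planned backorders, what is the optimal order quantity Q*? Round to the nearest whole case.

279 cases

Q* = √(2DS/H) · √((H + b)/b)
   = √(2 × 10,800 × 50 / 19) · √((19 + 51) / 51)
   = 238.416 × 1.1716 ≈ 279.32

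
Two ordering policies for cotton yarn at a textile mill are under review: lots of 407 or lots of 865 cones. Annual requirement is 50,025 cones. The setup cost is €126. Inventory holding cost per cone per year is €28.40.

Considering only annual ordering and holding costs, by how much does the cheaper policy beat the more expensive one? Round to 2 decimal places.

€1,696.38

Annual cost at Q: ordering D·S/Q plus holding Q·H/2.
TC(407) = (50,025/407)×126 + (407/2)×28.4 = €21,266.26
TC(865) = (50,025/865)×126 + (865/2)×28.4 = €19,569.88
Cheaper: Q = 865.  Difference = €1,696.38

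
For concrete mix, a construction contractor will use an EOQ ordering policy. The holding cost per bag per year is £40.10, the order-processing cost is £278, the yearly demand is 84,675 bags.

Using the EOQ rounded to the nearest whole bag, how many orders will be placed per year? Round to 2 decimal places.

2DS/H = 2·84,675·278/40.1 = 1,174,047.38
EOQ = √1,174,047.38 ≈ 1,083.53 → Q = 1,084
N = D/Q = 84,675/1,084 ≈ 78.113 orders/yr

78.11 orders per year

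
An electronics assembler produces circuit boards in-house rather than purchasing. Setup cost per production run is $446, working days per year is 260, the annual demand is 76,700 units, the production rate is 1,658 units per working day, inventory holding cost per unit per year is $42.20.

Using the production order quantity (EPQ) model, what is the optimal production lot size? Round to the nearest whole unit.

1,404 units

d = 76,700/260 = 295.0000 units/day;  effective holding cost H(1 − d/p) = 42.2·(1 − 295.0000/1658) = 34.69156
Q* = √(2DS / H_eff) = √(2·76,700·446 / 34.69156) ≈ 1,404.33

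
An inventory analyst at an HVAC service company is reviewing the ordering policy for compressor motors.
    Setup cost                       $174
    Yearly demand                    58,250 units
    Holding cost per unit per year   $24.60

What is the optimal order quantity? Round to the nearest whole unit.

908 units

Q* = √(2·D·S / H) = √(2·58,250·174 / 24.6) = √824,024.4 ≈ 907.76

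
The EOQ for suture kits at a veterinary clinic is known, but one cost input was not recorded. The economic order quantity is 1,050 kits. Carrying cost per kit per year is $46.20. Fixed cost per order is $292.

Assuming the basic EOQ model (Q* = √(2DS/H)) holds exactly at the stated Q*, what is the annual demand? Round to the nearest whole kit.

87,218 kits per year

EOQ relation: Q² = 2DS/H, so rearrange for the unknown.
D = Q²H / (2S) = 1,050² × 46.2 / (2 × 292) = 87,218.32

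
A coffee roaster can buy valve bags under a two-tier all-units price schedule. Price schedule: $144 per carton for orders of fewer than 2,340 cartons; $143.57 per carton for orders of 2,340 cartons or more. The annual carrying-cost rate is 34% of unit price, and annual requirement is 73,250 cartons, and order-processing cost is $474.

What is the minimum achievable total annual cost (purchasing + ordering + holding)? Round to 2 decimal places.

H₁ = 34%×$144 = $48.9600;  H₂ = 34%×$143.57 = $48.8138
EOQ₁ = √(2×73,250×474/48.9600) = 1,190.93  (< 2,340, feasible at tier 1)
EOQ₂ = √(2×73,250×474/48.8138) = 1,192.71  (< 2,340 → use Q = 2,340 at tier-2 price)
TC(tier 1 (EOQ₁), Q≈1,190.9) = $10,606,308.07
TC(tier 2, Q≈2,340.0) = $10,588,452.47
Minimum at tier 2: $10,588,452.47

$10,588,452.47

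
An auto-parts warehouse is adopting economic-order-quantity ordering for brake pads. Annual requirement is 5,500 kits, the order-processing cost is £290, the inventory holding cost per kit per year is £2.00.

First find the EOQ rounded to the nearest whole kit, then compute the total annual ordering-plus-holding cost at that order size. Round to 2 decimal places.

£2,525.87

2DS/H = 2·5,500·290/2 = 1,595,000.00
EOQ = √1,595,000.00 ≈ 1,262.93 → Q = 1,263 kits
Annual ordering cost = (D/Q)·S = (5,500/1,263) × 290 = £1,262.87
Annual holding cost  = (Q/2)·H = (1,263/2) × 2 = £1,263.00
Total = £1,262.87 + £1,263.00 = £2,525.87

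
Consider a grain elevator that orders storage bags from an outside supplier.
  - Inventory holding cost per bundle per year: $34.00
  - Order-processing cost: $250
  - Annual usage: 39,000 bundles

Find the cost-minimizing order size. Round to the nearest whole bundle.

Q* = √(2·D·S / H) = √(2·39,000·250 / 34) = √573,529.4 ≈ 757.32

757 bundles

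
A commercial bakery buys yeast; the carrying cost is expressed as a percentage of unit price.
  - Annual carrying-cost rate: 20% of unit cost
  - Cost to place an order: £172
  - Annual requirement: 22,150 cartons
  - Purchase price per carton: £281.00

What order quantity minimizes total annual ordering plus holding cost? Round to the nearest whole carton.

368 cartons

Holding cost per carton per year: H = 20% × £281 = £56.2000
Q* = √(2·D·S / H) = √(2·22,150·172 / 56.2) = √135,580.1 ≈ 368.21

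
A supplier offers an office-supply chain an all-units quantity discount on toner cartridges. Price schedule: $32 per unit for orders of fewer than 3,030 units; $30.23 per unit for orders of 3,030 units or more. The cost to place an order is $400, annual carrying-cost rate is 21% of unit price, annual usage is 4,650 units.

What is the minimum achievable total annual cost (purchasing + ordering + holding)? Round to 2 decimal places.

$150,801.04

H₁ = 21%×$32 = $6.7200;  H₂ = 21%×$30.23 = $6.3483
EOQ₁ = √(2×4,650×400/6.7200) = 744.02  (< 3,030, feasible at tier 1)
EOQ₂ = √(2×4,650×400/6.3483) = 765.50  (< 3,030 → use Q = 3,030 at tier-2 price)
TC(tier 1 (EOQ₁), Q≈744.0) = $153,799.84
TC(tier 2, Q≈3,030.0) = $150,801.04
Minimum at tier 2: $150,801.04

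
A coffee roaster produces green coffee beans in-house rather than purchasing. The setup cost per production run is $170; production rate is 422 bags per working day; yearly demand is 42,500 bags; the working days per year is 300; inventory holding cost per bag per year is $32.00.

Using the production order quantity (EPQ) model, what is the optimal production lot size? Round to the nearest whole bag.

Daily demand d = 42,500/300 = 141.667; p = 422; 1 − d/p = 0.66430
EPQ = √(2DS / (H(1 − d/p)))
    = √(2 × 42,500 × 170 / (32 × 0.66430)) ≈ 824.48

824 bags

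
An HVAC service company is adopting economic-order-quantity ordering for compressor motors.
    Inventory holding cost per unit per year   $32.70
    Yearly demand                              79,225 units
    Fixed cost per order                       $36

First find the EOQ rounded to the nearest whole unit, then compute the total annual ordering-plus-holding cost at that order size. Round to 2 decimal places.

$13,657.51

2DS/H = 2·79,225·36/32.7 = 174,440.37
EOQ = √174,440.37 ≈ 417.66 → Q = 418 units
Orders/yr = 79,225/418 = 189.533; ordering cost = 189.533 × $36 = $6,823.21
Average inventory = 418/2 = 209; holding cost = 209 × $32.7 = $6,834.30
Total = $6,823.21 + $6,834.30 = $13,657.51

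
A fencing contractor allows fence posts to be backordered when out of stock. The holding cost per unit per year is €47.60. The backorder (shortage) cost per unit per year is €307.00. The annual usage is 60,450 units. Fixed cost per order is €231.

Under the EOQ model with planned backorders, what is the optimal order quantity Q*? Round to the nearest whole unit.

Q* = √(2DS/H) · √((H + b)/b)
   = √(2 × 60,450 × 231 / 47.6) · √((47.6 + 307) / 307)
   = 765.977 × 1.0747 ≈ 823.22

823 units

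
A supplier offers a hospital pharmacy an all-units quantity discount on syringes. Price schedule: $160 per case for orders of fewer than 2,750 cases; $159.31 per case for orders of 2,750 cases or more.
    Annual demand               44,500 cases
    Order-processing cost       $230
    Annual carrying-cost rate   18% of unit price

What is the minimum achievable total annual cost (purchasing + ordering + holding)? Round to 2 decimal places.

$7,132,446.04

H₁ = 18%×$160 = $28.8000;  H₂ = 18%×$159.31 = $28.6758
EOQ₁ = √(2×44,500×230/28.8000) = 843.07  (< 2,750, feasible at tier 1)
EOQ₂ = √(2×44,500×230/28.6758) = 844.89  (< 2,750 → use Q = 2,750 at tier-2 price)
TC(tier 1 (EOQ₁), Q≈843.1) = $7,144,280.36
TC(tier 2, Q≈2,750.0) = $7,132,446.04
Minimum at tier 2: $7,132,446.04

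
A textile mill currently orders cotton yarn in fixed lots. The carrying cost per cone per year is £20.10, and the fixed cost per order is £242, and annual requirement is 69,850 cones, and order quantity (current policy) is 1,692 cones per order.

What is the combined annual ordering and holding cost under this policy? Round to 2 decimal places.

£26,994.97

Orders/yr = 69,850/1,692 = 41.283; ordering cost = 41.283 × £242 = £9,990.37
Average inventory = 1,692/2 = 846; holding cost = 846 × £20.1 = £17,004.60
Total = £9,990.37 + £17,004.60 = £26,994.97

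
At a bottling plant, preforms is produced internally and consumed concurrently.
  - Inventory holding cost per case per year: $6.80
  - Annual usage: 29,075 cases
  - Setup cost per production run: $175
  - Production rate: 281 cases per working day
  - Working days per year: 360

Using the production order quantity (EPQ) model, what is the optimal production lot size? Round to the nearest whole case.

1,449 cases

Daily demand d = 29,075/360 = 80.764; p = 281; 1 − d/p = 0.71258
EPQ = √(2DS / (H(1 − d/p)))
    = √(2 × 29,075 × 175 / (6.8 × 0.71258)) ≈ 1,449.18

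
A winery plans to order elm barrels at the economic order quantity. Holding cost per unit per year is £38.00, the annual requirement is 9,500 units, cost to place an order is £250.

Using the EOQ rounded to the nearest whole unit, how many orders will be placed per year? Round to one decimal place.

Optimal lot size Q* = (2 × 9,500 × £250 / £38)^½ ≈ 353.55 → Q = 354
Orders per year = D/Q = 9,500 / 354 = 26.836

26.8 orders per year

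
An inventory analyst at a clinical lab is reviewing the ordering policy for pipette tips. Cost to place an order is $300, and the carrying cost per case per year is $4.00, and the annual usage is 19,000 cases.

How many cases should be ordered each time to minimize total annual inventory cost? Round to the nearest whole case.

1,688 cases

Q* = √(2·D·S / H) = √(2·19,000·300 / 4) = √2,850,000.0 ≈ 1,688.19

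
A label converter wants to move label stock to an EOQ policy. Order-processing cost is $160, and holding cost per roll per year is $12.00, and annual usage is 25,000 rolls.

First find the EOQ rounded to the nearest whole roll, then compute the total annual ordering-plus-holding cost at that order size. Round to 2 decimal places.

$9,797.96

Optimal lot size Q* = (2 × 25,000 × $160 / $12)^½ ≈ 816.50 → Q = 816 rolls
Orders/yr = 25,000/816 = 30.637; ordering cost = 30.637 × $160 = $4,901.96
Average inventory = 816/2 = 408; holding cost = 408 × $12 = $4,896.00
Total = $4,901.96 + $4,896.00 = $9,797.96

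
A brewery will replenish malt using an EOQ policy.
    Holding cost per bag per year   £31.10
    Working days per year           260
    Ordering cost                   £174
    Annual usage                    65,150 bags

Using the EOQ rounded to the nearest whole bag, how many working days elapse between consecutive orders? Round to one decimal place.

Optimal lot size Q* = (2 × 65,150 × £174 / £31.1)^½ ≈ 853.82 → Q = 854 bags
T = Q/D × 260 days = 854/65,150 × 260 = 3.408 days

3.4 days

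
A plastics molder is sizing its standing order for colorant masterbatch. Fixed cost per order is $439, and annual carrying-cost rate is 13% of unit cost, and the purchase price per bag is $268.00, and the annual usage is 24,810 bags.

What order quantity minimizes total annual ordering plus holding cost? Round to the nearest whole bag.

Holding cost per bag per year: H = 13% × $268 = $34.8400
2DS/H = 2·24,810·439/34.84 = 625,234.79
EOQ = √625,234.79 ≈ 790.72

791 bags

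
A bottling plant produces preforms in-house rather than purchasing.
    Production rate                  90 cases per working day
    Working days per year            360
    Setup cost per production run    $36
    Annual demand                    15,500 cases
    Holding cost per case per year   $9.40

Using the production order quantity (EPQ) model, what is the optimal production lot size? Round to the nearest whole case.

Daily demand d = 15,500/360 = 43.056; p = 90; 1 − d/p = 0.52160
EPQ = √(2DS / (H(1 − d/p)))
    = √(2 × 15,500 × 36 / (9.4 × 0.52160)) ≈ 477.09

477 cases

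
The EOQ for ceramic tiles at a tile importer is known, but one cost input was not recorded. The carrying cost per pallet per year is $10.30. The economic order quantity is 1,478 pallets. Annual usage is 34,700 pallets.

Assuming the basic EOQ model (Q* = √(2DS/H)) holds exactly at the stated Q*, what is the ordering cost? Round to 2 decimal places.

Since Q* = (2DS/H)^½, squaring gives Q*²·H = 2DS.
S = Q²H / (2D) = 1,478² × 10.3 / (2 × 34,700) = 324.2102

$324.21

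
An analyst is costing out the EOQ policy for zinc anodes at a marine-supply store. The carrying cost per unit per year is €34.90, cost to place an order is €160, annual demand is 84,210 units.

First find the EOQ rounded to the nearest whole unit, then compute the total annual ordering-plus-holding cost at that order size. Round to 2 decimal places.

EOQ = √(2DS/H) = √(2 × 84,210 × 160 / 34.9)
    = √(772,126.07) ≈ 878.71 → Q = 879 units
Ordering: D/Q × S = 84,210/879 × €160 = €15,328.33
Holding:  Q/2 × H = 879/2 × €34.9 = €15,338.55
Total = €15,328.33 + €15,338.55 = €30,666.88

€30,666.88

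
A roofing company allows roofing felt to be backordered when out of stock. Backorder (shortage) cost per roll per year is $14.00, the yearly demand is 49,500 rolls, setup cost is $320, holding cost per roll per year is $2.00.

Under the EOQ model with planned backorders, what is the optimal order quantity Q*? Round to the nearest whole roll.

Basic EOQ = √(2·49,500·320/2) = 3,979.950
Backorder adjustment √((H+b)/b) = √((2+14)/14) = 1.0690
Q* = 3,979.950 × 1.0690 ≈ 4,254.75

4,255 rolls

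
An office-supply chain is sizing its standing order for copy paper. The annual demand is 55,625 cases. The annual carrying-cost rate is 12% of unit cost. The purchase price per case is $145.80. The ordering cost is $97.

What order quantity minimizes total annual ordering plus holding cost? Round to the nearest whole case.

785 cases

H = i·C = 0.12 × $145.8 = $17.4960 per case-year
Optimal lot size Q* = (2 × 55,625 × $97 / $17.496)^½ ≈ 785.36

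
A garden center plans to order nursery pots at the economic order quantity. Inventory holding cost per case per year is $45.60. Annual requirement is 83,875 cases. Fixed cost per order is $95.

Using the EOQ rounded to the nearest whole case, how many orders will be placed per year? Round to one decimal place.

Optimal lot size Q* = (2 × 83,875 × $95 / $45.6)^½ ≈ 591.17 → Q = 591
N = D/Q = 83,875/591 ≈ 141.920 orders/yr

141.9 orders per year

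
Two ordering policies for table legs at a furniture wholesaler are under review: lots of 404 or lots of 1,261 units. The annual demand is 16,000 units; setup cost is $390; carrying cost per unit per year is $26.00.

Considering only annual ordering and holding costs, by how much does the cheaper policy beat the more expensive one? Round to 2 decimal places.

$643.91

TC(Q) = (D/Q)S + (Q/2)H
TC(404) = (16,000/404)×390 + (404/2)×26 = $20,697.54
TC(1,261) = (16,000/1,261)×390 + (1,261/2)×26 = $21,341.45
Cheaper: Q = 404.  Difference = $643.91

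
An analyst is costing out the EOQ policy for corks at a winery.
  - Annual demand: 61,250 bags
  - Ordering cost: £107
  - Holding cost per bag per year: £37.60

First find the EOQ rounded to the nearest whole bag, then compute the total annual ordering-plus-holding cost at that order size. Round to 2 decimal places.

Q* = √(2·D·S / H) = √(2·61,250·107 / 37.6) = √348,603.7 ≈ 590.43 → Q = 590 bags
Annual ordering cost = (D/Q)·S = (61,250/590) × 107 = £11,108.05
Annual holding cost  = (Q/2)·H = (590/2) × 37.6 = £11,092.00
Total = £11,108.05 + £11,092.00 = £22,200.05

£22,200.05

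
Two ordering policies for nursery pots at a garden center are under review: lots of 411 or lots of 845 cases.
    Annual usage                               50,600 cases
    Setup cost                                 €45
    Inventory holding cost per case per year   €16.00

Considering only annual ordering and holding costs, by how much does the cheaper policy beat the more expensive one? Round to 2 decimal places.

TC(Q) = (D/Q)S + (Q/2)H
TC(411) = (50,600/411)×45 + (411/2)×16 = €8,828.15
TC(845) = (50,600/845)×45 + (845/2)×16 = €9,454.67
Lots of 411 are cheaper by €626.53.

€626.53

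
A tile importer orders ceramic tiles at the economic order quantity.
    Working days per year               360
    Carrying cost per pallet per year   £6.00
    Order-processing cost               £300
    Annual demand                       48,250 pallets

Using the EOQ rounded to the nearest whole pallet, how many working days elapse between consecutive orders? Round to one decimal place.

16.4 days

Optimal lot size Q* = (2 × 48,250 × £300 / £6)^½ ≈ 2,196.59 → Q = 2,197 pallets
Cycle time = (working days × Q)/D = (360 × 2,197) / 48,250 = 16.392 days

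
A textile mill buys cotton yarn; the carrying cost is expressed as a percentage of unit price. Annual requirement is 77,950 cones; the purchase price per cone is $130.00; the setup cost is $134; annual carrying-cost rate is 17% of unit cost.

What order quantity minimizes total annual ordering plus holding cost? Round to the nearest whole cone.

972 cones

Holding cost per cone per year: H = 17% × $130 = $22.1000
EOQ = √(2DS/H) = √(2 × 77,950 × 134 / 22.1)
    = √(945,276.02) ≈ 972.25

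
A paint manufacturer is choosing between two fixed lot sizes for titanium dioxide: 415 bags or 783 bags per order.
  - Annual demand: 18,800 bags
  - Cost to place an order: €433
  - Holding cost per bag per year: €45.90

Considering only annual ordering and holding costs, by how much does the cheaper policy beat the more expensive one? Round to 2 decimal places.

€773.40

TC(Q) = (D/Q)S + (Q/2)H
TC(415) = (18,800/415)×433 + (415/2)×45.9 = €29,139.67
TC(783) = (18,800/783)×433 + (783/2)×45.9 = €28,366.27
|ΔTC| = |€29,139.67 − €28,366.27| = €773.40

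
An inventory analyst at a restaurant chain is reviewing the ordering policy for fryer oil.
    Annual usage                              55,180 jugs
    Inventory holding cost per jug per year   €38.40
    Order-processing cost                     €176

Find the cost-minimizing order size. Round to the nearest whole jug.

711 jugs

Optimal lot size Q* = (2 × 55,180 × €176 / €38.4)^½ ≈ 711.21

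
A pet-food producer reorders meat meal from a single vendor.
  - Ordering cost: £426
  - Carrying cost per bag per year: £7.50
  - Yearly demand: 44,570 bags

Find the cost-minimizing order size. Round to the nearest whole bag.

2,250 bags

2DS/H = 2·44,570·426/7.5 = 5,063,152.00
EOQ = √5,063,152.00 ≈ 2,250.14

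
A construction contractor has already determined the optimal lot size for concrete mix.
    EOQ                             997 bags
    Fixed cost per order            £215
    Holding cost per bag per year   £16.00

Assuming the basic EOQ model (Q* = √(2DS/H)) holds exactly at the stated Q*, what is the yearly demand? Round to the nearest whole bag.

36,986 bags per year

EOQ relation: Q² = 2DS/H, so rearrange for the unknown.
D = Q²H / (2S) = 997² × 16 / (2 × 215) = 36,986.38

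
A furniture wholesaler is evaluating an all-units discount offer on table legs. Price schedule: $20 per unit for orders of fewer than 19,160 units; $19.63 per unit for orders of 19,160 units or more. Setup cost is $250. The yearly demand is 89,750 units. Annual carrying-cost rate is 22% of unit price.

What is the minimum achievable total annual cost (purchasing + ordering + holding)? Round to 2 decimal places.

$1,804,335.75

H₁ = 22%×$20 = $4.4000;  H₂ = 22%×$19.63 = $4.3186
EOQ₁ = √(2×89,750×250/4.4000) = 3,193.57  (< 19,160, feasible at tier 1)
EOQ₂ = √(2×89,750×250/4.3186) = 3,223.52  (< 19,160 → use Q = 19,160 at tier-2 price)
TC(tier 1 (EOQ₁), Q≈3,193.6) = $1,809,051.69
TC(tier 2, Q≈19,160.0) = $1,804,335.75
Minimum at tier 2: $1,804,335.75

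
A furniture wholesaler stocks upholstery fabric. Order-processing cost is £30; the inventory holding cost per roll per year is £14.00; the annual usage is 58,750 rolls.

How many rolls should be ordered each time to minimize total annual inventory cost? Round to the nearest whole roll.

502 rolls

Q* = √(2·D·S / H) = √(2·58,750·30 / 14) = √251,785.7 ≈ 501.78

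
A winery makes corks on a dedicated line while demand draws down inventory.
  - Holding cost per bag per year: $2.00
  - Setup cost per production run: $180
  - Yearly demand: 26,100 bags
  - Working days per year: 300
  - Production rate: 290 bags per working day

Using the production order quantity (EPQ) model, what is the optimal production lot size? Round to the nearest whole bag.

d = 26,100/300 = 87.0000 bags/day;  effective holding cost H(1 − d/p) = 2·(1 − 87.0000/290) = 1.40000
Q* = √(2DS / H_eff) = √(2·26,100·180 / 1.40000) ≈ 2,590.64

2,591 bags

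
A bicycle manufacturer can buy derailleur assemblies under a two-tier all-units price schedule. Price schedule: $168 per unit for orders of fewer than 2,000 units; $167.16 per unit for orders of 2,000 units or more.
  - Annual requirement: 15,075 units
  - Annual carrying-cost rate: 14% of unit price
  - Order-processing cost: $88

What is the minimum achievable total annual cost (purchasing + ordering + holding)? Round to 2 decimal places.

$2,540,499.57

H₁ = 14%×$168 = $23.5200;  H₂ = 14%×$167.16 = $23.4024
EOQ₁ = √(2×15,075×88/23.5200) = 335.87  (< 2,000, feasible at tier 1)
EOQ₂ = √(2×15,075×88/23.4024) = 336.71  (< 2,000 → use Q = 2,000 at tier-2 price)
TC(tier 1 (EOQ₁), Q≈335.9) = $2,540,499.57
TC(tier 2, Q≈2,000.0) = $2,544,002.70
Minimum at tier 1 (EOQ₁): $2,540,499.57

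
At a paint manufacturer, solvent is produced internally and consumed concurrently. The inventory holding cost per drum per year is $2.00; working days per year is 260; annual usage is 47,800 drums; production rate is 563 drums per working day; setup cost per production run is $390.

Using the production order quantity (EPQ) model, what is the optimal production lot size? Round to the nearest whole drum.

Daily demand d = 47,800/260 = 183.846; p = 563; 1 − d/p = 0.67345
EPQ = √(2DS / (H(1 − d/p)))
    = √(2 × 47,800 × 390 / (2 × 0.67345)) ≈ 5,261.30

5,261 drums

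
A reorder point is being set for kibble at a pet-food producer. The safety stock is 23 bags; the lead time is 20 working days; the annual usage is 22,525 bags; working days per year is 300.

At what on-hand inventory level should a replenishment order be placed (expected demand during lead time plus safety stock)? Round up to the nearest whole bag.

Daily demand d = 22,525 / 300 = 75.083 bags/day
Demand during lead time = 75.083 × 20 = 1,501.67
Reorder point = 1,501.67 + 23 = 1,524.67 → round up

1,525 bags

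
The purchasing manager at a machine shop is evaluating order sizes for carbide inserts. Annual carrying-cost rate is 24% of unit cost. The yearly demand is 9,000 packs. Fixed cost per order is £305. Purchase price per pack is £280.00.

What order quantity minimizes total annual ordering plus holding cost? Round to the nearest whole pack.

Holding cost per pack per year: H = 24% × £280 = £67.2000
Optimal lot size Q* = (2 × 9,000 × £305 / £67.2)^½ ≈ 285.83

286 packs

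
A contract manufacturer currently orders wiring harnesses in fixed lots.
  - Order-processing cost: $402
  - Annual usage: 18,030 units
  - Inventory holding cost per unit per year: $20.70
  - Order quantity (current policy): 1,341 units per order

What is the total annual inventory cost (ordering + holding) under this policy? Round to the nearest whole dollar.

Annual ordering cost = (D/Q)·S = (18,030/1,341) × 402 = $5,404.97
Annual holding cost  = (Q/2)·H = (1,341/2) × 20.7 = $13,879.35
Total = $5,404.97 + $13,879.35 = $19,284.32

$19,284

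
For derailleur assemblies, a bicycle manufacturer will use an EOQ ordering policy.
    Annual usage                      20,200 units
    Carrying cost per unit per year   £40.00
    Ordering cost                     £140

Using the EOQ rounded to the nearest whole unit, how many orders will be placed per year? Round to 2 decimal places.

53.72 orders per year

EOQ = √(2DS/H) = √(2 × 20,200 × 140 / 40)
    = √(141,400.00) ≈ 376.03 → Q = 376
N = D/Q = 20,200/376 ≈ 53.723 orders/yr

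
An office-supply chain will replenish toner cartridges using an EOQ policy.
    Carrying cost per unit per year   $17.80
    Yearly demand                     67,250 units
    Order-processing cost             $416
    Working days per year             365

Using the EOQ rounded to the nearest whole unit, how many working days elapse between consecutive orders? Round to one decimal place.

Q* = √(2·D·S / H) = √(2·67,250·416 / 17.8) = √3,143,370.8 ≈ 1,772.96 → Q = 1,773 units
Cycle time = (working days × Q)/D = (365 × 1,773) / 67,250 = 9.623 days

9.6 days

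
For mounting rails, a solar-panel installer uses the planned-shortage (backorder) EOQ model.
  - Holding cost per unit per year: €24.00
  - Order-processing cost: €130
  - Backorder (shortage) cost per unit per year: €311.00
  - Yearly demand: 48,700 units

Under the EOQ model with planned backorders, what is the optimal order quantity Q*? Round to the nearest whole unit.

Q* = √(2DS/H) · √((H + b)/b)
   = √(2 × 48,700 × 130 / 24) · √((24 + 311) / 311)
   = 726.349 × 1.0379 ≈ 753.85

754 units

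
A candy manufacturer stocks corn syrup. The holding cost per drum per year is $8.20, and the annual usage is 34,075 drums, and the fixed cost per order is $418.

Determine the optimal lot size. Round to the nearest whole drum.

Optimal lot size Q* = (2 × 34,075 × $418 / $8.2)^½ ≈ 1,863.86

1,864 drums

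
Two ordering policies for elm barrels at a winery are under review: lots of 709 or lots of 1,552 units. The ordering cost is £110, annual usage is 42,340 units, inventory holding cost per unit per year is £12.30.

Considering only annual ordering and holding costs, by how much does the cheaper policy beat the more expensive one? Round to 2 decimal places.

£1,616.38

Annual cost at Q: ordering D·S/Q plus holding Q·H/2.
TC(709) = (42,340/709)×110 + (709/2)×12.3 = £10,929.32
TC(1,552) = (42,340/1,552)×110 + (1,552/2)×12.3 = £12,545.70
|ΔTC| = |£10,929.32 − £12,545.70| = £1,616.38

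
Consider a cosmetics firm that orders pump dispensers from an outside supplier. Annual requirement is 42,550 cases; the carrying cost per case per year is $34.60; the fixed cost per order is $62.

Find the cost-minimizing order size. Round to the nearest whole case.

EOQ = √(2DS/H) = √(2 × 42,550 × 62 / 34.6)
    = √(152,491.33) ≈ 390.50

391 cases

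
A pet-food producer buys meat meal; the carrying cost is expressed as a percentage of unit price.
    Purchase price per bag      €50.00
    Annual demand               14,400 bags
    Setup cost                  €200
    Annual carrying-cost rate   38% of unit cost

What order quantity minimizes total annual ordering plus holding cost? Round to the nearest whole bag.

Carrying cost H = €50 × 38% = €19.0000/bag/yr
Optimal lot size Q* = (2 × 14,400 × €200 / €19)^½ ≈ 550.60

551 bags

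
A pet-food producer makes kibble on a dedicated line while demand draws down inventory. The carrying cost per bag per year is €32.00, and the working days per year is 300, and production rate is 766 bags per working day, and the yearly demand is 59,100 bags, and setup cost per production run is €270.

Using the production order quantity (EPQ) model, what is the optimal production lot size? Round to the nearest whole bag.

1,159 bags

Daily demand d = 59,100/300 = 197.000; p = 766; 1 − d/p = 0.74282
EPQ = √(2DS / (H(1 − d/p)))
    = √(2 × 59,100 × 270 / (32 × 0.74282)) ≈ 1,158.71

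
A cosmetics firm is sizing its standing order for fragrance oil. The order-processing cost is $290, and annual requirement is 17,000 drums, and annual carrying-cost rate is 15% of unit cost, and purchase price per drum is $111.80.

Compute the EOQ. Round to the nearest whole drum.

767 drums

Holding cost per drum per year: H = 15% × $111.8 = $16.7700
Optimal lot size Q* = (2 × 17,000 × $290 / $16.77)^½ ≈ 766.78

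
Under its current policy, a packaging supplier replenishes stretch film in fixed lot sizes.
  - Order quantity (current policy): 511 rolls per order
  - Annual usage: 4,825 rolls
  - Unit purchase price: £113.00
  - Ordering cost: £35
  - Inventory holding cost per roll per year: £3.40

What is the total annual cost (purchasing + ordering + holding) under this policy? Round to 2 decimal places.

£546,424.18

Annual ordering cost = (D/Q)·S = (4,825/511) × 35 = £330.48
Annual holding cost  = (Q/2)·H = (511/2) × 3.4 = £868.70
Purchase cost = D·C = 4,825 × 113 = £545,225.00
Total = £330.48 + £868.70 + £545,225.00 = £546,424.18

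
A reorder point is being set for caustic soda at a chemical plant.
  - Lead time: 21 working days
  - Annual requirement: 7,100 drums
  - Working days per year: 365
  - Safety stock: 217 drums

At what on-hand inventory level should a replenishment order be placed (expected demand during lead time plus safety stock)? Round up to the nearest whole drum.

626 drums

Daily demand d = 7,100 / 365 = 19.452 drums/day
Demand during lead time = 19.452 × 21 = 408.49
Reorder point = 408.49 + 217 = 625.49 → round up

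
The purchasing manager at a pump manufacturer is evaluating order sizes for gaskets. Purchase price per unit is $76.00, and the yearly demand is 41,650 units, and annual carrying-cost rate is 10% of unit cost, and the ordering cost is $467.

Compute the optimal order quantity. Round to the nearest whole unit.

2,262 units

Carrying cost H = $76 × 10% = $7.6000/unit/yr
2DS/H = 2·41,650·467/7.6 = 5,118,565.79
EOQ = √5,118,565.79 ≈ 2,262.42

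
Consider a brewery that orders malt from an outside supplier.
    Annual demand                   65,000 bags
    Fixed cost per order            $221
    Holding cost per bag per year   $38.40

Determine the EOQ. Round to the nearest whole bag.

865 bags

Optimal lot size Q* = (2 × 65,000 × $221 / $38.4)^½ ≈ 864.97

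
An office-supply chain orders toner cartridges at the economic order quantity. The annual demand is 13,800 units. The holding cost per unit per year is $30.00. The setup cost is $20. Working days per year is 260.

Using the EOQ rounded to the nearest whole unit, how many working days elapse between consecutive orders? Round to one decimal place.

Q* = √(2·D·S / H) = √(2·13,800·20 / 30) = √18,400.0 ≈ 135.65 → Q = 136 units
Days between orders = 260 / (D/Q) = 260 / 101.471 ≈ 2.562

2.6 days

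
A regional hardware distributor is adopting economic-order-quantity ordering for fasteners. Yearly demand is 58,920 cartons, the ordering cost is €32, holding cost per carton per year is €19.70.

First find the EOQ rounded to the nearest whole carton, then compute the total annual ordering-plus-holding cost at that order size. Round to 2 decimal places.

Q* = √(2·D·S / H) = √(2·58,920·32 / 19.7) = √191,415.2 ≈ 437.51 → Q = 438 cartons
Ordering: D/Q × S = 58,920/438 × €32 = €4,304.66
Holding:  Q/2 × H = 438/2 × €19.7 = €4,314.30
Total = €4,304.66 + €4,314.30 = €8,618.96

€8,618.96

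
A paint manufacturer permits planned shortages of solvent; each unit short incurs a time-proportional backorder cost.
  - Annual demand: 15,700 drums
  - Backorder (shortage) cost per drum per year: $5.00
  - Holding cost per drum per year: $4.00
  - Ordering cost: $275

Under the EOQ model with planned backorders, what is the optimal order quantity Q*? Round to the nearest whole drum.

1,971 drums

Q* = √(2DS/H) · √((H + b)/b)
   = √(2 × 15,700 × 275 / 4) · √((4 + 5) / 5)
   = 1,469.269 × 1.3416 ≈ 1,971.23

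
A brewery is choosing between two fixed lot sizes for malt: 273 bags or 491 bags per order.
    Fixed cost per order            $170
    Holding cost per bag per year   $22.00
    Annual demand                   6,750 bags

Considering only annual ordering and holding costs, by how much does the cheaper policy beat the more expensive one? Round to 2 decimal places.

Annual cost at Q: ordering D·S/Q plus holding Q·H/2.
TC(273) = (6,750/273)×170 + (273/2)×22 = $7,206.30
TC(491) = (6,750/491)×170 + (491/2)×22 = $7,738.07
Cheaper: Q = 273.  Difference = $531.77

$531.77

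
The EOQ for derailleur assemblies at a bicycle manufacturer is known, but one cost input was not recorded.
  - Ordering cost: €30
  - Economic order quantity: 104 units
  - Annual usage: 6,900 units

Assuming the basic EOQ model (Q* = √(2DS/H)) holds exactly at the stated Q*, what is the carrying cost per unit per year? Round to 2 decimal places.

From Q* = √(2DS/H) ⇒ Q*² = 2DS/H.
H = 2DS / Q² = 2 × 6,900 × 30 / 104² = 38.2766

€38.28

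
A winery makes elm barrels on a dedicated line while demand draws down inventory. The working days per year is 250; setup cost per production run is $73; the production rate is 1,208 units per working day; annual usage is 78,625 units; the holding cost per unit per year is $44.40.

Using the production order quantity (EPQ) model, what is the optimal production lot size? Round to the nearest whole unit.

591 units

Daily demand d = 78,625/250 = 314.500; p = 1208; 1 − d/p = 0.73965
EPQ = √(2DS / (H(1 − d/p)))
    = √(2 × 78,625 × 73 / (44.4 × 0.73965)) ≈ 591.22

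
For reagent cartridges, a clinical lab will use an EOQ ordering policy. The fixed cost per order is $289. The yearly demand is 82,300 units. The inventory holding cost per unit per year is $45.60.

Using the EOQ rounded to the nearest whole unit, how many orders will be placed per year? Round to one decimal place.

2DS/H = 2·82,300·289/45.6 = 1,043,188.60
EOQ = √1,043,188.60 ≈ 1,021.37 → Q = 1,021
N = D/Q = 82,300/1,021 ≈ 80.607 orders/yr

80.6 orders per year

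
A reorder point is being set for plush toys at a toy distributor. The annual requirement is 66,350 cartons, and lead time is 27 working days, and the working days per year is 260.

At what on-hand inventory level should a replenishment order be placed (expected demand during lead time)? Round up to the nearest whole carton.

Daily demand d = 66,350 / 260 = 255.192 cartons/day
Demand during lead time = 255.192 × 27 = 6,890.19
Reorder point = 6,890.19 → round up

6,891 cartons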